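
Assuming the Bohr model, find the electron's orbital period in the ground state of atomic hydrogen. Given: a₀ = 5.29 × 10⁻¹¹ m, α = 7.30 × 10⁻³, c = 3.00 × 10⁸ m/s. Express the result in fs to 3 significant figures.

0.152 fs

r = n²a₀/Z = 1²·5.29 × 10⁻¹¹/1 = 5.29 × 10⁻¹¹ m
v = Zαc/n = 1·0.00730·3.00 × 10⁸/1 = 2.19 × 10⁶ m/s
T = 2πr/v = 1.52 × 10⁻¹⁶ s = 0.152 fs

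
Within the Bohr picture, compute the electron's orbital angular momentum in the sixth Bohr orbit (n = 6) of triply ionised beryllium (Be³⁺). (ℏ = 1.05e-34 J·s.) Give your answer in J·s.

6.30e-34 J·s

L_n = nℏ = 6 × 1.05e-34 = 6.30e-34 J·s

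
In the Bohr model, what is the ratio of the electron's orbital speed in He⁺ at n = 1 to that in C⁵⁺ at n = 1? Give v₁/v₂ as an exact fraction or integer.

v ∝ Z^1 · n^-1
v₁/v₂ = (2/6)^1 · (1/1)^-1 = 1/3

1/3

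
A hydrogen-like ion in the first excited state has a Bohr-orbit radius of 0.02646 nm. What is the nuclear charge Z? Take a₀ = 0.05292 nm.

8

r_n = n²a₀/Z ⇒ Z = n²a₀/r = 2² × 0.05292 / 0.02646 ≈ 8.00
Z = 8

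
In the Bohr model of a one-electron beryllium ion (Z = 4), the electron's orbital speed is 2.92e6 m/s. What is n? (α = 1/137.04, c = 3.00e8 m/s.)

3

v_n = Zαc/n ⇒ n = Zαc/v = 4 × 0.00730 × 3.00e8 / 2.92e6 ≈ 3.00
n = 3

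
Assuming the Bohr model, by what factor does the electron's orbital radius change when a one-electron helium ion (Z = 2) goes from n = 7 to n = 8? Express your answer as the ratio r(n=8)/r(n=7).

r ∝ Z^-1 · n^2; with Z fixed, r ∝ n^2.
r(n=8)/r(n=7) = (8/7)^2 = 64/49

64/49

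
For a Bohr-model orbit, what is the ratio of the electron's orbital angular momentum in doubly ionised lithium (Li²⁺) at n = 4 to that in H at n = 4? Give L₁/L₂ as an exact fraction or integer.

L = nℏ is independent of Z.
L₁/L₂ = n₁/n₂ = 4/4 = 1

1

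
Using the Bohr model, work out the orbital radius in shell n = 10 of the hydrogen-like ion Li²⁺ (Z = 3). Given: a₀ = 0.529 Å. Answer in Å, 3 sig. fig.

17.6 Å

r_n = n²a₀/Z = 10² × 0.529 / 3
    = 100 × 0.529 / 3 = 17.6 Å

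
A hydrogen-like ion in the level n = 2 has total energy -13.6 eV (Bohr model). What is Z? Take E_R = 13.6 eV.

2

E_n = −E_R Z²/n² ⇒ Z² = −E_n n²/E_R = 13.6 × 2² / 13.6 ≈ 4.00
Z = 2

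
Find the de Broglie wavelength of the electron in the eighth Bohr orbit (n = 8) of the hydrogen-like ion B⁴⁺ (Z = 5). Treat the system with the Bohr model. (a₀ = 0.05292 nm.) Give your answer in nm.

0.5320 nm

The Bohr quantisation condition is nλ = 2πr_n.
r_n = n²a₀/Z = 0.6774 nm
λ = 2πr_n/n = 2π·0.6774/8 = 0.5320 nm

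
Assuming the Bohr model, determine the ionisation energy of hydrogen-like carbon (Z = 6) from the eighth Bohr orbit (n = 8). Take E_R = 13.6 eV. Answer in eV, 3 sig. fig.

7.65 eV

E_n = −E_R·Z²/n² = −13.6 × 6²/8² eV = -7.65 eV
Ionisation energy = −E_n = 7.65 eV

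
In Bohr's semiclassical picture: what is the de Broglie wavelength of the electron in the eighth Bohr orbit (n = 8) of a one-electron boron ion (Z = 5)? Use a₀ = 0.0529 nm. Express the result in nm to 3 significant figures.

The Bohr quantisation condition is nλ = 2πr_n.
r_n = n²a₀/Z = 0.677 nm
λ = 2πr_n/n = 2π·0.677/8 = 0.532 nm

0.532 nm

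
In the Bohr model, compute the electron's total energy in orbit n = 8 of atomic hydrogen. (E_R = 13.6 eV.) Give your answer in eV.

-0.212 eV

E_n = −E_R·Z²/n² = −13.6 × 1²/8² = -0.212 eV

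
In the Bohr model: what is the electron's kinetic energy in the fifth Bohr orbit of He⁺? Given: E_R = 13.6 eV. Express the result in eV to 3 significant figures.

For a Coulomb orbit the virial theorem gives K = −E_n.
E_n = −E_R·Z²/n², so K = E_R·Z²/n² = 13.6 × 2²/5² = 2.18 eV

2.18 eV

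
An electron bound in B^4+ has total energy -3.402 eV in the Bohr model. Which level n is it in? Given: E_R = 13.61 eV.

10

E_n = −E_R Z²/n² ⇒ n² = E_R Z²/(−E_n) = 13.61 × 5² / 3.402 ≈ 100.01
n = 10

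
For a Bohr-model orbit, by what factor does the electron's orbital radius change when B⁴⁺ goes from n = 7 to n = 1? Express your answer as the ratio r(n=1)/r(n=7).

1/49

r ∝ Z^-1 · n^2; with Z fixed, r ∝ n^2.
r(n=1)/r(n=7) = (1/7)^2 = 1/49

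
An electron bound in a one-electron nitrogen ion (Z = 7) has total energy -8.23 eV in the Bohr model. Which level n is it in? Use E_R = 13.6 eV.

E_n = −E_R Z²/n² ⇒ n² = E_R Z²/(−E_n) = 13.6 × 7² / 8.23 ≈ 80.97
n = 9

9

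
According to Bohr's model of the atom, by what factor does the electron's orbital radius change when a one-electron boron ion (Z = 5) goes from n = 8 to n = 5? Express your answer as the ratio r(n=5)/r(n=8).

25/64

r ∝ Z^-1 · n^2; with Z fixed, r ∝ n^2.
r(n=5)/r(n=8) = (5/8)^2 = 25/64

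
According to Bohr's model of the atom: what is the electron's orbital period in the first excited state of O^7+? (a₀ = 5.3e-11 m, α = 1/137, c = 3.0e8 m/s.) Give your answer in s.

r = n²a₀/Z = 2²·5.3e-11/8 = 2.6e-11 m
v = Zαc/n = 8·0.0073·3.0e8/2 = 8.8e6 m/s
T = 2πr/v = 1.9e-17 s

1.9e-17 s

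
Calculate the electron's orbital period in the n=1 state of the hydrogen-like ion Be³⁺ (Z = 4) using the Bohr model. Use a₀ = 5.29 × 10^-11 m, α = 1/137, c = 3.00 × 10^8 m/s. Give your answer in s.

r = n²a₀/Z = 1²·5.29 × 10^-11/4 = 1.32 × 10^-11 m
v = Zαc/n = 4·0.00730·3.00 × 10^8/1 = 8.76 × 10^6 m/s
T = 2πr/v = 9.49 × 10^-18 s

9.49 × 10^-18 s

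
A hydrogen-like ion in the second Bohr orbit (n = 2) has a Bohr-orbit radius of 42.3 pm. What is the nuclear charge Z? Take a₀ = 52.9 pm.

r_n = n²a₀/Z ⇒ Z = n²a₀/r = 2² × 52.9 / 42.3 ≈ 5.00
Z = 5

5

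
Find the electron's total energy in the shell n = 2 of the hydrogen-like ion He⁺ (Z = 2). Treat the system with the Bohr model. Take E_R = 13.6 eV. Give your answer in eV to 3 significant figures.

E_n = −E_R·Z²/n² = −13.6 × 2²/2² = -13.6 eV

-13.6 eV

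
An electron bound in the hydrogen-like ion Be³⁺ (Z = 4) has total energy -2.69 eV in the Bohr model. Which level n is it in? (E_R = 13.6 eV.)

E_n = −E_R Z²/n² ⇒ n² = E_R Z²/(−E_n) = 13.6 × 4² / 2.69 ≈ 80.89
n = 9

9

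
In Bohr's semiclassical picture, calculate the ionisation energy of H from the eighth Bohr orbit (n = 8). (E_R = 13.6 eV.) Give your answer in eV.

E_n = −E_R·Z²/n² = −13.6 × 1²/8² eV = -0.212 eV
Ionisation energy = −E_n = 0.212 eV

0.212 eV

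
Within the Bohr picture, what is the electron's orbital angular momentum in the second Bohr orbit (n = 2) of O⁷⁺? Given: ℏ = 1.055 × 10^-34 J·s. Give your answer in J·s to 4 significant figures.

L_n = nℏ = 2 × 1.055 × 10^-34 = 2.110 × 10^-34 J·s

2.110 × 10^-34 J·s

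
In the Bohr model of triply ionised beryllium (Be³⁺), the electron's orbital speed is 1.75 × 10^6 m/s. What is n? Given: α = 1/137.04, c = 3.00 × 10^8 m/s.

v_n = Zαc/n ⇒ n = Zαc/v = 4 × 0.00730 × 3.00 × 10^8 / 1.75 × 10^6 ≈ 5.00
n = 5

5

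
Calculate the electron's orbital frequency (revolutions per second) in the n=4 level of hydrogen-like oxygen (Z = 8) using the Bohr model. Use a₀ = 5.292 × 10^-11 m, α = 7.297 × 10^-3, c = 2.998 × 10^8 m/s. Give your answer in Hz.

r = n²a₀/Z = 1.058 × 10^-10 m, v = Zαc/n = 4.375 × 10^6 m/s
f = v/(2πr) = 6.579 × 10^15 Hz

6.579 × 10^15 Hz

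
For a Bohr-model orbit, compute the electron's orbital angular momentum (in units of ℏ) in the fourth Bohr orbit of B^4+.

4

L_n = nℏ, so L/ℏ = n = 4.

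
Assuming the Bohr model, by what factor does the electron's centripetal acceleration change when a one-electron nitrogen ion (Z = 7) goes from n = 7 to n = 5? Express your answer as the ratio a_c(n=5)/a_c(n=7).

a_c ∝ Z^3 · n^-4; with Z fixed, a_c ∝ n^-4.
a_c(n=5)/a_c(n=7) = (5/7)^-4 = 2401/625

2401/625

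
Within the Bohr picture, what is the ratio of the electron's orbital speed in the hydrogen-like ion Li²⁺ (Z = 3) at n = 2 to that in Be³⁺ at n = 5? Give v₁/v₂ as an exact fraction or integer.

15/8

v ∝ Z^1 · n^-1
v₁/v₂ = (3/4)^1 · (2/5)^-1 = 15/8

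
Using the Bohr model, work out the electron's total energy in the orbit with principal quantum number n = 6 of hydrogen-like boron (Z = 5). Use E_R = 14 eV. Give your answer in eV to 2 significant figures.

-9.7 eV

E_n = −E_R·Z²/n² = −14 × 5²/6² = -9.7 eV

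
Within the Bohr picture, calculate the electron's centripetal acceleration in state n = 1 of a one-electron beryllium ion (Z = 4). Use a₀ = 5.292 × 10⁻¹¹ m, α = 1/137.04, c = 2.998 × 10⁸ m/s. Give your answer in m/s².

5.788 × 10²⁴ m/s²

r = n²a₀/Z = 1.323 × 10⁻¹¹ m, v = Zαc/n = 8.751 × 10⁶ m/s
a = v²/r = (8.751 × 10⁶)² / 1.323 × 10⁻¹¹ = 5.788 × 10²⁴ m/s²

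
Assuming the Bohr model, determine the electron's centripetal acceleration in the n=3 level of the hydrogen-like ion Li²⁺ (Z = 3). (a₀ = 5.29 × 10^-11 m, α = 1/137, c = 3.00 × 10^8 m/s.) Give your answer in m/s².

3.02 × 10^22 m/s²

r = n²a₀/Z = 1.59 × 10^-10 m, v = Zαc/n = 2.19 × 10^6 m/s
a = v²/r = (2.19 × 10^6)² / 1.59 × 10^-10 = 3.02 × 10^22 m/s²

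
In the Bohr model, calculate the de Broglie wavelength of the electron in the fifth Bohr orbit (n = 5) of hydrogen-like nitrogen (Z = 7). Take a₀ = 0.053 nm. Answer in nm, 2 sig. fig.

The Bohr quantisation condition is nλ = 2πr_n.
r_n = n²a₀/Z = 0.19 nm
λ = 2πr_n/n = 2π·0.19/5 = 0.24 nm

0.24 nm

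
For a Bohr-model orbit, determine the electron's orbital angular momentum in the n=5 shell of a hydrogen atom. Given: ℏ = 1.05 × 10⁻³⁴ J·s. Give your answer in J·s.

L_n = nℏ = 5 × 1.05 × 10⁻³⁴ = 5.25 × 10⁻³⁴ J·s

5.25 × 10⁻³⁴ J·s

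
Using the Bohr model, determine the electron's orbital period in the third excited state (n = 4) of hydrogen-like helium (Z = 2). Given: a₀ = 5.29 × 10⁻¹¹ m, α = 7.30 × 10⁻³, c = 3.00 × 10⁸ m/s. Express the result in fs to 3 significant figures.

r = n²a₀/Z = 4²·5.29 × 10⁻¹¹/2 = 4.23 × 10⁻¹⁰ m
v = Zαc/n = 2·0.00730·3.00 × 10⁸/4 = 1.09 × 10⁶ m/s
T = 2πr/v = 2.43 × 10⁻¹⁵ s = 2.43 fs

2.43 fs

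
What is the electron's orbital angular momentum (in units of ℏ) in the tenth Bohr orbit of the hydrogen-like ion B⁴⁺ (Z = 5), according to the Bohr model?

10

L_n = nℏ, so L/ℏ = n = 10.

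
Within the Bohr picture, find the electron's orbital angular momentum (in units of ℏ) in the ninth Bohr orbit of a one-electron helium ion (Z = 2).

L_n = nℏ, so L/ℏ = n = 9.

9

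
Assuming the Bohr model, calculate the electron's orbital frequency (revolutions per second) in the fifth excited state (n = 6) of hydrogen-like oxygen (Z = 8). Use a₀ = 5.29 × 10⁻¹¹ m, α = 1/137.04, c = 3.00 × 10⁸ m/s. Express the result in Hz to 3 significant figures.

1.95 × 10¹⁵ Hz

r = n²a₀/Z = 2.38 × 10⁻¹⁰ m, v = Zαc/n = 2.92 × 10⁶ m/s
f = v/(2πr) = 1.95 × 10¹⁵ Hz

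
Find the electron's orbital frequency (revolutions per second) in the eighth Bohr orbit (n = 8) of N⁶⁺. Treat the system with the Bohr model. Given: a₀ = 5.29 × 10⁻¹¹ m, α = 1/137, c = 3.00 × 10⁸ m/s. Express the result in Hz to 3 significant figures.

6.31 × 10¹⁴ Hz

r = n²a₀/Z = 4.84 × 10⁻¹⁰ m, v = Zαc/n = 1.92 × 10⁶ m/s
f = v/(2πr) = 6.31 × 10¹⁴ Hz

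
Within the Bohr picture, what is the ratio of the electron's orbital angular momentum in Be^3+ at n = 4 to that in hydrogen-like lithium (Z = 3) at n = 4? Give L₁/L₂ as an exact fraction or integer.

1

L = nℏ is independent of Z.
L₁/L₂ = n₁/n₂ = 4/4 = 1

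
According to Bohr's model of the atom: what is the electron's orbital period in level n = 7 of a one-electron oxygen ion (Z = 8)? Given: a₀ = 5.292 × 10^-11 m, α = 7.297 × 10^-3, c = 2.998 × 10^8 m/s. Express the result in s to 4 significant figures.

8.146 × 10^-16 s

r = n²a₀/Z = 7²·5.292 × 10^-11/8 = 3.241 × 10^-10 m
v = Zαc/n = 8·0.007297·2.998 × 10^8/7 = 2.500 × 10^6 m/s
T = 2πr/v = 8.146 × 10^-16 s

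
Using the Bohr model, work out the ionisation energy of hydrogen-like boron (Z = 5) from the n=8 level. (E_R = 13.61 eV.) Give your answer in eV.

5.316 eV

E_n = −E_R·Z²/n² = −13.61 × 5²/8² eV = -5.316 eV
Ionisation energy = −E_n = 5.316 eV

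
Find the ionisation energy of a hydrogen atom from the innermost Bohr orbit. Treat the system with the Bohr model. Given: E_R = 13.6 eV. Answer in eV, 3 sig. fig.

E_n = −E_R·Z²/n² = −13.6 × 1²/1² eV = -13.6 eV
Ionisation energy = −E_n = 13.6 eV

13.6 eV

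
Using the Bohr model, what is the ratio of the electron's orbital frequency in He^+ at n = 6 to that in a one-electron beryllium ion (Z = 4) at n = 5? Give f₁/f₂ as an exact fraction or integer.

f ∝ Z^2 · n^-3
f₁/f₂ = (2/4)^2 · (6/5)^-3 = 125/864

125/864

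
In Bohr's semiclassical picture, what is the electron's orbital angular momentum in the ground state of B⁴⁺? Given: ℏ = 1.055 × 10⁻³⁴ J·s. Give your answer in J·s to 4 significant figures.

L_n = nℏ = 1 × 1.055 × 10⁻³⁴ = 1.055 × 10⁻³⁴ J·s

1.055 × 10⁻³⁴ J·s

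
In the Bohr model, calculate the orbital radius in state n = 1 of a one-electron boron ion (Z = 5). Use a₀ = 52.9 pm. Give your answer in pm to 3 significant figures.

10.6 pm

r_n = n²a₀/Z = 1² × 52.9 / 5
    = 1 × 52.9 / 5 = 10.6 pm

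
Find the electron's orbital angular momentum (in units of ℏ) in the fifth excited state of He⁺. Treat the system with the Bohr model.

6

L_n = nℏ, so L/ℏ = n = 6.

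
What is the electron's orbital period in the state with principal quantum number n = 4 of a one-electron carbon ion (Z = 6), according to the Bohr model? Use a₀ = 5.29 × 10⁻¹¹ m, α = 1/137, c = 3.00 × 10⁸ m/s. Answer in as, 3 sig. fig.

270 as

r = n²a₀/Z = 4²·5.29 × 10⁻¹¹/6 = 1.41 × 10⁻¹⁰ m
v = Zαc/n = 6·0.00730·3.00 × 10⁸/4 = 3.28 × 10⁶ m/s
T = 2πr/v = 2.70 × 10⁻¹⁶ s = 270 as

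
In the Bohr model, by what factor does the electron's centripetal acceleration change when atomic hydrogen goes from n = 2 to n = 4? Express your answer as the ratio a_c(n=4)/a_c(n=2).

1/16

a_c ∝ Z^3 · n^-4; with Z fixed, a_c ∝ n^-4.
a_c(n=4)/a_c(n=2) = (4/2)^-4 = 1/16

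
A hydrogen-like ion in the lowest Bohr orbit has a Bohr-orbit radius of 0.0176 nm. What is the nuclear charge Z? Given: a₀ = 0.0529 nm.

r_n = n²a₀/Z ⇒ Z = n²a₀/r = 1² × 0.0529 / 0.0176 ≈ 3.01
Z = 3

3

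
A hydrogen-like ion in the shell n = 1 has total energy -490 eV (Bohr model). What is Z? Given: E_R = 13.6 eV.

6

E_n = −E_R Z²/n² ⇒ Z² = −E_n n²/E_R = 490 × 1² / 13.6 ≈ 36.03
Z = 6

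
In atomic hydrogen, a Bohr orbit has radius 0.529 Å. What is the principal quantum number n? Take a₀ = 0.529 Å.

1

r_n = n²a₀/Z ⇒ n² = rZ/a₀ = 0.529 × 1 / 0.529 ≈ 1.00
n = 1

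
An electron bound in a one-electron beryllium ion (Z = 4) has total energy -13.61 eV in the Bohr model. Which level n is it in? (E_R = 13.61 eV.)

4

E_n = −E_R Z²/n² ⇒ n² = E_R Z²/(−E_n) = 13.61 × 4² / 13.61 ≈ 16.00
n = 4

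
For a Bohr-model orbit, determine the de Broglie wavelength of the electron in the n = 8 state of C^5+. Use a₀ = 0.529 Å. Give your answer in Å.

The Bohr quantisation condition is nλ = 2πr_n.
r_n = n²a₀/Z = 5.64 Å
λ = 2πr_n/n = 2π·5.64/8 = 4.43 Å

4.43 Å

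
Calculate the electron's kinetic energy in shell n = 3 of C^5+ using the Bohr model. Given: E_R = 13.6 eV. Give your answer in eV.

For a Coulomb orbit the virial theorem gives K = −E_n.
E_n = −E_R·Z²/n², so K = E_R·Z²/n² = 13.6 × 6²/3² = 54.4 eV

54.4 eV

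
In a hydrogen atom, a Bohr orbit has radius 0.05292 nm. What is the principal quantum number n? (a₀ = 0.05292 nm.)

1

r_n = n²a₀/Z ⇒ n² = rZ/a₀ = 0.05292 × 1 / 0.05292 ≈ 1.00
n = 1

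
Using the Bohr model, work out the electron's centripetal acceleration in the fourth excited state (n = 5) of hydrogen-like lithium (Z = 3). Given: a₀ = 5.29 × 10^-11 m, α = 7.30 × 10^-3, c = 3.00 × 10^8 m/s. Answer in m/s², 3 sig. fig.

3.92 × 10^21 m/s²

r = n²a₀/Z = 4.41 × 10^-10 m, v = Zαc/n = 1.31 × 10^6 m/s
a = v²/r = (1.31 × 10^6)² / 4.41 × 10^-10 = 3.92 × 10^21 m/s²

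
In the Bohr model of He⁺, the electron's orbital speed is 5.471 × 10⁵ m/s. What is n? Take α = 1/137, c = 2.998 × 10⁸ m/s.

8

v_n = Zαc/n ⇒ n = Zαc/v = 2 × 0.007299 × 2.998 × 10⁸ / 5.471 × 10⁵ ≈ 8.00
n = 8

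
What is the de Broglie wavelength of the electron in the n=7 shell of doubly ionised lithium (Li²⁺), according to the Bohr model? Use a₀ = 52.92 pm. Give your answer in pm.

775.8 pm

The Bohr quantisation condition is nλ = 2πr_n.
r_n = n²a₀/Z = 864.4 pm
λ = 2πr_n/n = 2π·864.4/7 = 775.8 pm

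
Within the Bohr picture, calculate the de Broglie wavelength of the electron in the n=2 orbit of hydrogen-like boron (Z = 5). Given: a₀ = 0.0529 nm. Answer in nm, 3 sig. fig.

The Bohr quantisation condition is nλ = 2πr_n.
r_n = n²a₀/Z = 0.0423 nm
λ = 2πr_n/n = 2π·0.0423/2 = 0.133 nm

0.133 nm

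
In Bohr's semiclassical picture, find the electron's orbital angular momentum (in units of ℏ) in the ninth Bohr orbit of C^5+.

9

L_n = nℏ, so L/ℏ = n = 9.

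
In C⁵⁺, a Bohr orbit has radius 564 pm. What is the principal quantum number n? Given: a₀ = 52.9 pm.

8

r_n = n²a₀/Z ⇒ n² = rZ/a₀ = 564 × 6 / 52.9 ≈ 63.97
n = 8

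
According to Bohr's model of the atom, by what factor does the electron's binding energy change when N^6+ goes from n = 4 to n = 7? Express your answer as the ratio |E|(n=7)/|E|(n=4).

16/49

|E| ∝ Z^2 · n^-2; with Z fixed, |E| ∝ n^-2.
|E|(n=7)/|E|(n=4) = (7/4)^-2 = 16/49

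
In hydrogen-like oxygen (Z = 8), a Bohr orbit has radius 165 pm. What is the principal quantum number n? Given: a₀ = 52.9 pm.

5

r_n = n²a₀/Z ⇒ n² = rZ/a₀ = 165 × 8 / 52.9 ≈ 24.95
n = 5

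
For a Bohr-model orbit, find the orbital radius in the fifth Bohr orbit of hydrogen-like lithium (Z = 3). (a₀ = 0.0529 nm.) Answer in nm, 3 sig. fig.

r_n = n²a₀/Z = 5² × 0.0529 / 3
    = 25 × 0.0529 / 3 = 0.441 nm

0.441 nm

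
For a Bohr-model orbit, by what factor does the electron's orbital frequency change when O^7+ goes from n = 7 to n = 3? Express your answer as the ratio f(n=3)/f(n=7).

343/27

f ∝ Z^2 · n^-3; with Z fixed, f ∝ n^-3.
f(n=3)/f(n=7) = (3/7)^-3 = 343/27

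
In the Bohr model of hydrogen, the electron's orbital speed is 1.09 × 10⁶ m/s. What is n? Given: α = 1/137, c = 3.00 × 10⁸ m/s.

2

v_n = Zαc/n ⇒ n = Zαc/v = 1 × 0.00730 × 3.00 × 10⁸ / 1.09 × 10⁶ ≈ 2.01
n = 2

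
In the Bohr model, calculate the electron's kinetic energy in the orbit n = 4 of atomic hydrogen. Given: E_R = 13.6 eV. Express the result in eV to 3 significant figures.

For a Coulomb orbit the virial theorem gives K = −E_n.
E_n = −E_R·Z²/n², so K = E_R·Z²/n² = 13.6 × 1²/4² = 0.850 eV

0.850 eV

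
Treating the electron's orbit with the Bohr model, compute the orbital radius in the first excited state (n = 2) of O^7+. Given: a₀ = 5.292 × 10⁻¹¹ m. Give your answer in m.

r_n = n²a₀/Z = 2² × 5.292 × 10⁻¹¹ / 8
    = 4 × 5.292 × 10⁻¹¹ / 8 = 2.646 × 10⁻¹¹ m

2.646 × 10⁻¹¹ m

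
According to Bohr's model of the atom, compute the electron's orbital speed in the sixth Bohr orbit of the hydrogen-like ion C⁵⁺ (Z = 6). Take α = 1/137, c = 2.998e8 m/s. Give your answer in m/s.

2.188e6 m/s

v_n = Zαc/n = 6 × 0.007299 × 2.998e8 / 6
    = 2.188e6 m/s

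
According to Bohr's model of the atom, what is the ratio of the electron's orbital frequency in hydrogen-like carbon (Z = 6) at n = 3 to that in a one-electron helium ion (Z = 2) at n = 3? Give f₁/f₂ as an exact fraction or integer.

9

f ∝ Z^2 · n^-3
f₁/f₂ = (6/2)^2 · (3/3)^-3 = 9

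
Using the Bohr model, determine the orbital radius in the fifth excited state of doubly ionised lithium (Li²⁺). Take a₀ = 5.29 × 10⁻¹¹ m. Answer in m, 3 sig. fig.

r_n = n²a₀/Z = 6² × 5.29 × 10⁻¹¹ / 3
    = 36 × 5.29 × 10⁻¹¹ / 3 = 6.35 × 10⁻¹⁰ m

6.35 × 10⁻¹⁰ m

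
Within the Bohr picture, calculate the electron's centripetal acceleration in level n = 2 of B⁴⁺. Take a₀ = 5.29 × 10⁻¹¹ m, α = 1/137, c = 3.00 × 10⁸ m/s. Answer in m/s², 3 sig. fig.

r = n²a₀/Z = 4.23 × 10⁻¹¹ m, v = Zαc/n = 5.47 × 10⁶ m/s
a = v²/r = (5.47 × 10⁶)² / 4.23 × 10⁻¹¹ = 7.08 × 10²³ m/s²

7.08 × 10²³ m/s²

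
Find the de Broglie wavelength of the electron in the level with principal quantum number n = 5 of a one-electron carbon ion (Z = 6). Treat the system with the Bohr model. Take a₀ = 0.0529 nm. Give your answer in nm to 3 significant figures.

The Bohr quantisation condition is nλ = 2πr_n.
r_n = n²a₀/Z = 0.220 nm
λ = 2πr_n/n = 2π·0.220/5 = 0.277 nm

0.277 nm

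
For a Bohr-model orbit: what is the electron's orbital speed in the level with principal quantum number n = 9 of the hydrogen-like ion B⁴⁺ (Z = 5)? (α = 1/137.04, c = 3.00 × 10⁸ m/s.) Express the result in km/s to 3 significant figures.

1220 km/s

v_n = Zαc/n = 5 × 0.00730 × 3.00 × 10⁸ / 9
    = 1220 km/s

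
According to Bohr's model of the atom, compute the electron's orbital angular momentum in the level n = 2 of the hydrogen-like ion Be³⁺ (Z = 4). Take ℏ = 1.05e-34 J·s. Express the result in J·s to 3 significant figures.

L_n = nℏ = 2 × 1.05e-34 = 2.10e-34 J·s

2.10e-34 J·s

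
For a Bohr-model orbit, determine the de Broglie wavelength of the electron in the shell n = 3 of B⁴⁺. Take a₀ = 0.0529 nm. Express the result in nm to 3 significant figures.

0.199 nm

The Bohr quantisation condition is nλ = 2πr_n.
r_n = n²a₀/Z = 0.0952 nm
λ = 2πr_n/n = 2π·0.0952/3 = 0.199 nm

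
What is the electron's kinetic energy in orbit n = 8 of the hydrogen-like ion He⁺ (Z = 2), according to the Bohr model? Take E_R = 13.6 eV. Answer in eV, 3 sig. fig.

For a Coulomb orbit the virial theorem gives K = −E_n.
E_n = −E_R·Z²/n², so K = E_R·Z²/n² = 13.6 × 2²/8² = 0.850 eV

0.850 eV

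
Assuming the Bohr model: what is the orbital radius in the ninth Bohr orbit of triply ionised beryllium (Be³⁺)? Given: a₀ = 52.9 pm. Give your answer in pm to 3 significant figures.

r_n = n²a₀/Z = 9² × 52.9 / 4
    = 81 × 52.9 / 4 = 1070 pm

1070 pm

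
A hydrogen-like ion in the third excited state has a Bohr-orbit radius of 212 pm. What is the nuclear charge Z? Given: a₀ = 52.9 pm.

r_n = n²a₀/Z ⇒ Z = n²a₀/r = 4² × 52.9 / 212 ≈ 3.99
Z = 4

4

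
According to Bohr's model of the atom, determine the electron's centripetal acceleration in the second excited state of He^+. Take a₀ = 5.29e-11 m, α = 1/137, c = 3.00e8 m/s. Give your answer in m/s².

r = n²a₀/Z = 2.38e-10 m, v = Zαc/n = 1.46e6 m/s
a = v²/r = (1.46e6)² / 2.38e-10 = 8.95e21 m/s²

8.95e21 m/s²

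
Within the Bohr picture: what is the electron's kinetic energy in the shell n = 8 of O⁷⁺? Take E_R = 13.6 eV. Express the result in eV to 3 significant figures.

For a Coulomb orbit the virial theorem gives K = −E_n.
E_n = −E_R·Z²/n², so K = E_R·Z²/n² = 13.6 × 8²/8² = 13.6 eV

13.6 eV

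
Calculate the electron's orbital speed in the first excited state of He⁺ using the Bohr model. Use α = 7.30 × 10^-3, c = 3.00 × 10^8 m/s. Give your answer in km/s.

2190 km/s

v_n = Zαc/n = 2 × 0.00730 × 3.00 × 10^8 / 2
    = 2190 km/s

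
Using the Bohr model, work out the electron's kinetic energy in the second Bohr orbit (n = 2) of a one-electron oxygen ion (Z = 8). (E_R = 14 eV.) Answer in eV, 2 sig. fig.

For a Coulomb orbit the virial theorem gives K = −E_n.
E_n = −E_R·Z²/n², so K = E_R·Z²/n² = 14 × 8²/2² = 220 eV

220 eV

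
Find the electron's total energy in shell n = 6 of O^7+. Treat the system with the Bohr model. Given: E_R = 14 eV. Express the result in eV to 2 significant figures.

E_n = −E_R·Z²/n² = −14 × 8²/6² = -25 eV

-25 eV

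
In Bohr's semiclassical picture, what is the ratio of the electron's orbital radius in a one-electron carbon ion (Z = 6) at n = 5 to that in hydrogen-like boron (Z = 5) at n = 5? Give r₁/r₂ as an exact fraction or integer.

r ∝ Z^-1 · n^2
r₁/r₂ = (6/5)^-1 · (5/5)^2 = 5/6

5/6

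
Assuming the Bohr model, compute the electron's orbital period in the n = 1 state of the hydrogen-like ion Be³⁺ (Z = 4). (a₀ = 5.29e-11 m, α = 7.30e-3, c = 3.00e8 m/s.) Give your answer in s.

9.49e-18 s

r = n²a₀/Z = 1²·5.29e-11/4 = 1.32e-11 m
v = Zαc/n = 4·0.00730·3.00e8/1 = 8.76e6 m/s
T = 2πr/v = 9.49e-18 s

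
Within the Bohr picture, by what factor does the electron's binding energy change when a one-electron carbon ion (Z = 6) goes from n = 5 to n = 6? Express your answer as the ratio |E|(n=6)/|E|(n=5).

25/36

|E| ∝ Z^2 · n^-2; with Z fixed, |E| ∝ n^-2.
|E|(n=6)/|E|(n=5) = (6/5)^-2 = 25/36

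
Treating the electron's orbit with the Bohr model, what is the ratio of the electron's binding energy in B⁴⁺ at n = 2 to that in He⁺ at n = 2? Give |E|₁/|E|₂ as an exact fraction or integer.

25/4

|E| ∝ Z^2 · n^-2
|E|₁/|E|₂ = (5/2)^2 · (2/2)^-2 = 25/4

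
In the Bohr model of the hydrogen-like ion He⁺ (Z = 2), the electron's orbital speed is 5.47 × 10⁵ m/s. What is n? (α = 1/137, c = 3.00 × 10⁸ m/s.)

v_n = Zαc/n ⇒ n = Zαc/v = 2 × 0.00730 × 3.00 × 10⁸ / 5.47 × 10⁵ ≈ 8.01
n = 8

8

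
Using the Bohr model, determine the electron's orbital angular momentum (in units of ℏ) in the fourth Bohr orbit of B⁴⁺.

4

L_n = nℏ, so L/ℏ = n = 4.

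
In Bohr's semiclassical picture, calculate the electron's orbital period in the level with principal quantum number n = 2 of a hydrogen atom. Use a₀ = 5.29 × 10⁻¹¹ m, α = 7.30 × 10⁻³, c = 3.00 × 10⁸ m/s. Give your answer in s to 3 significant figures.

1.21 × 10⁻¹⁵ s

r = n²a₀/Z = 2²·5.29 × 10⁻¹¹/1 = 2.12 × 10⁻¹⁰ m
v = Zαc/n = 1·0.00730·3.00 × 10⁸/2 = 1.09 × 10⁶ m/s
T = 2πr/v = 1.21 × 10⁻¹⁵ s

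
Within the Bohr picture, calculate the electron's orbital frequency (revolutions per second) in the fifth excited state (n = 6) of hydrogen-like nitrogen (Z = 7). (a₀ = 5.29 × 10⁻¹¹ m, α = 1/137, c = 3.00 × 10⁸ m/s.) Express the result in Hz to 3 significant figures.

r = n²a₀/Z = 2.72 × 10⁻¹⁰ m, v = Zαc/n = 2.55 × 10⁶ m/s
f = v/(2πr) = 1.49 × 10¹⁵ Hz

1.49 × 10¹⁵ Hz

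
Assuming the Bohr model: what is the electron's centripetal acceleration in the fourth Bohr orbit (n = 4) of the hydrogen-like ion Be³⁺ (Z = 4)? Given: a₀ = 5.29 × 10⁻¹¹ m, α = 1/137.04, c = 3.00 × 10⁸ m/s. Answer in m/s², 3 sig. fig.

r = n²a₀/Z = 2.12 × 10⁻¹⁰ m, v = Zαc/n = 2.19 × 10⁶ m/s
a = v²/r = (2.19 × 10⁶)² / 2.12 × 10⁻¹⁰ = 2.26 × 10²² m/s²

2.26 × 10²² m/s²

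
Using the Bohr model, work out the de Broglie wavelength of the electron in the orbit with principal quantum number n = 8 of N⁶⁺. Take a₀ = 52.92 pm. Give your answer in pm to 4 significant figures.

380.0 pm

The Bohr quantisation condition is nλ = 2πr_n.
r_n = n²a₀/Z = 483.8 pm
λ = 2πr_n/n = 2π·483.8/8 = 380.0 pm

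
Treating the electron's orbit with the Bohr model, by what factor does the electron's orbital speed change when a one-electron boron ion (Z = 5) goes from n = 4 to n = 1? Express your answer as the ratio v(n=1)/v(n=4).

v ∝ Z^1 · n^-1; with Z fixed, v ∝ n^-1.
v(n=1)/v(n=4) = (1/4)^-1 = 4

4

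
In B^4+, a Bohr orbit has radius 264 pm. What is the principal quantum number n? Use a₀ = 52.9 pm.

r_n = n²a₀/Z ⇒ n² = rZ/a₀ = 264 × 5 / 52.9 ≈ 24.95
n = 5

5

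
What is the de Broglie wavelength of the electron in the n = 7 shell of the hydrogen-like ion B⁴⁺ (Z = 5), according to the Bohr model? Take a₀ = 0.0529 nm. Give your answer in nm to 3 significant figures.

0.465 nm

The Bohr quantisation condition is nλ = 2πr_n.
r_n = n²a₀/Z = 0.518 nm
λ = 2πr_n/n = 2π·0.518/7 = 0.465 nm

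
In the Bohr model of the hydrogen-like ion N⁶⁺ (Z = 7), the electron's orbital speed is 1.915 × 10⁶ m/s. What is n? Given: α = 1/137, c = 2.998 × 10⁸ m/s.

v_n = Zαc/n ⇒ n = Zαc/v = 7 × 0.007299 × 2.998 × 10⁸ / 1.915 × 10⁶ ≈ 8.00
n = 8

8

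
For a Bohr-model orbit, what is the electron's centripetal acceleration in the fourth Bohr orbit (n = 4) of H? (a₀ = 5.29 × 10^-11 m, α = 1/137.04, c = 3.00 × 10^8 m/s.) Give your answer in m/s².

3.54 × 10^20 m/s²

r = n²a₀/Z = 8.46 × 10^-10 m, v = Zαc/n = 5.47 × 10^5 m/s
a = v²/r = (5.47 × 10^5)² / 8.46 × 10^-10 = 3.54 × 10^20 m/s²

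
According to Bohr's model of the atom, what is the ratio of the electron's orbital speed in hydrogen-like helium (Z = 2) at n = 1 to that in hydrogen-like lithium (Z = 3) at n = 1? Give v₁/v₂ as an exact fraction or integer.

v ∝ Z^1 · n^-1
v₁/v₂ = (2/3)^1 · (1/1)^-1 = 2/3

2/3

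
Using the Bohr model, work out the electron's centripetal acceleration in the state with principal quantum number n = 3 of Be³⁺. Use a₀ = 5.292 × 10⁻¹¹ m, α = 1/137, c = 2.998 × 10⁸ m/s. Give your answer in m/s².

r = n²a₀/Z = 1.191 × 10⁻¹⁰ m, v = Zαc/n = 2.918 × 10⁶ m/s
a = v²/r = (2.918 × 10⁶)² / 1.191 × 10⁻¹⁰ = 7.150 × 10²² m/s²

7.150 × 10²² m/s²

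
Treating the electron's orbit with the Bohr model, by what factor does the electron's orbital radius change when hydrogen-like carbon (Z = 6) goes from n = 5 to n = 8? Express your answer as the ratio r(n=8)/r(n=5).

64/25

r ∝ Z^-1 · n^2; with Z fixed, r ∝ n^2.
r(n=8)/r(n=5) = (8/5)^2 = 64/25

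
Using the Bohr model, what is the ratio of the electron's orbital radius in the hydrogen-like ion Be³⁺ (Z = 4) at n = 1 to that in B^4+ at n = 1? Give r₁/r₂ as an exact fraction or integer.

5/4

r ∝ Z^-1 · n^2
r₁/r₂ = (4/5)^-1 · (1/1)^2 = 5/4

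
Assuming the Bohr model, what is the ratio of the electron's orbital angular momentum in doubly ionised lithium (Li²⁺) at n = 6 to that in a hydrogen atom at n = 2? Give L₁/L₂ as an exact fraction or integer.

L = nℏ is independent of Z.
L₁/L₂ = n₁/n₂ = 6/2 = 3

3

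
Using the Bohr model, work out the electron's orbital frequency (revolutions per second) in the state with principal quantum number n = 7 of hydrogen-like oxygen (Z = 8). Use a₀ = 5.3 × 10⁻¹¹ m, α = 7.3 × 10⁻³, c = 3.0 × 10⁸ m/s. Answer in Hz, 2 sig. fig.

1.2 × 10¹⁵ Hz

r = n²a₀/Z = 3.2 × 10⁻¹⁰ m, v = Zαc/n = 2.5 × 10⁶ m/s
f = v/(2πr) = 1.2 × 10¹⁵ Hz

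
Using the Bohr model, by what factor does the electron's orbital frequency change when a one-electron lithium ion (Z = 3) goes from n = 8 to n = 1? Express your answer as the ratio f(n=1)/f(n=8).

512

f ∝ Z^2 · n^-3; with Z fixed, f ∝ n^-3.
f(n=1)/f(n=8) = (1/8)^-3 = 512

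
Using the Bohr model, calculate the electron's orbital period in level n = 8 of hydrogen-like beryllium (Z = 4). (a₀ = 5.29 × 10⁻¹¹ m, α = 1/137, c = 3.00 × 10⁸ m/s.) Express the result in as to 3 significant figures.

r = n²a₀/Z = 8²·5.29 × 10⁻¹¹/4 = 8.46 × 10⁻¹⁰ m
v = Zαc/n = 4·0.00730·3.00 × 10⁸/8 = 1.09 × 10⁶ m/s
T = 2πr/v = 4.86 × 10⁻¹⁵ s = 4860 as

4860 as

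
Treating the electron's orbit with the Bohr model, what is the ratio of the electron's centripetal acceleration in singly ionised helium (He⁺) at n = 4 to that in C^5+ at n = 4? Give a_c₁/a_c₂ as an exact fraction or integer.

a_c ∝ Z^3 · n^-4
a_c₁/a_c₂ = (2/6)^3 · (4/4)^-4 = 1/27

1/27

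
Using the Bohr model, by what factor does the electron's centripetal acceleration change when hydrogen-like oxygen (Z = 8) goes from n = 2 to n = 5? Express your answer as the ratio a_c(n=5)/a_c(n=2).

a_c ∝ Z^3 · n^-4; with Z fixed, a_c ∝ n^-4.
a_c(n=5)/a_c(n=2) = (5/2)^-4 = 16/625

16/625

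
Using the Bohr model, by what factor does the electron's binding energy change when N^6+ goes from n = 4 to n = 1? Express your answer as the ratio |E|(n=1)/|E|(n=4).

16

|E| ∝ Z^2 · n^-2; with Z fixed, |E| ∝ n^-2.
|E|(n=1)/|E|(n=4) = (1/4)^-2 = 16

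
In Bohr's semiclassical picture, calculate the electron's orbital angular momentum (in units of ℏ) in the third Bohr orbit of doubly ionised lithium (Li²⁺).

L_n = nℏ, so L/ℏ = n = 3.

3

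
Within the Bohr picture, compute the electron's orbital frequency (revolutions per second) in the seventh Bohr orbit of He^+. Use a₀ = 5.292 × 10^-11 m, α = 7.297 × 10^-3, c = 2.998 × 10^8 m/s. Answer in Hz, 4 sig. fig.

r = n²a₀/Z = 1.297 × 10^-9 m, v = Zαc/n = 6.250 × 10^5 m/s
f = v/(2πr) = 7.673 × 10^13 Hz

7.673 × 10^13 Hz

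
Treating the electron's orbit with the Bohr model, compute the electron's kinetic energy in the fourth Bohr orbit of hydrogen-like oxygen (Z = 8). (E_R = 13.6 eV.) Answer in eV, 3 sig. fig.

54.4 eV

For a Coulomb orbit the virial theorem gives K = −E_n.
E_n = −E_R·Z²/n², so K = E_R·Z²/n² = 13.6 × 8²/4² = 54.4 eV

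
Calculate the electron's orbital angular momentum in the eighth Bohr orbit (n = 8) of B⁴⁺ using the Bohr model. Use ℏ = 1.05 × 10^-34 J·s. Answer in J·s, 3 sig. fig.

8.40 × 10^-34 J·s

L_n = nℏ = 8 × 1.05 × 10^-34 = 8.40 × 10^-34 J·s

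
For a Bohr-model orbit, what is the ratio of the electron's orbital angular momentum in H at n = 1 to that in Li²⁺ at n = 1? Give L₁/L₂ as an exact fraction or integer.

L = nℏ is independent of Z.
L₁/L₂ = n₁/n₂ = 1/1 = 1

1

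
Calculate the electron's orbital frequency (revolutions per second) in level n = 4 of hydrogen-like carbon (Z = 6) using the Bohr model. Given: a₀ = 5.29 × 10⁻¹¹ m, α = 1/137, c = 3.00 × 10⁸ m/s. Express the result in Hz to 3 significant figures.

r = n²a₀/Z = 1.41 × 10⁻¹⁰ m, v = Zαc/n = 3.28 × 10⁶ m/s
f = v/(2πr) = 3.71 × 10¹⁵ Hz

3.71 × 10¹⁵ Hz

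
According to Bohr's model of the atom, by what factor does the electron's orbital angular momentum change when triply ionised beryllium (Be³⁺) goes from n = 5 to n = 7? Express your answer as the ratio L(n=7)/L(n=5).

7/5

L = nℏ depends only on n, so L ∝ n.
L(n=7)/L(n=5) = (7/5)^1 = 7/5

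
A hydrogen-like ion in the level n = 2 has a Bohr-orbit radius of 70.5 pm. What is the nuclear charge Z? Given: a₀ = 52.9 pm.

3

r_n = n²a₀/Z ⇒ Z = n²a₀/r = 2² × 52.9 / 70.5 ≈ 3.00
Z = 3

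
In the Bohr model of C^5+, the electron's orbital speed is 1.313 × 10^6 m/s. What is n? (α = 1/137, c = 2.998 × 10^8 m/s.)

v_n = Zαc/n ⇒ n = Zαc/v = 6 × 0.007299 × 2.998 × 10^8 / 1.313 × 10^6 ≈ 10.00
n = 10

10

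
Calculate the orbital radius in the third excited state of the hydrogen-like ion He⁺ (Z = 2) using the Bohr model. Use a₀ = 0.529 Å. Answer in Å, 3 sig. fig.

r_n = n²a₀/Z = 4² × 0.529 / 2
    = 16 × 0.529 / 2 = 4.23 Å

4.23 Å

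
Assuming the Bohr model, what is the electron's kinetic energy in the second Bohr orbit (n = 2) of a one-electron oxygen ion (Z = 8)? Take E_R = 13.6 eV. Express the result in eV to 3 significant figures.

218 eV

For a Coulomb orbit the virial theorem gives K = −E_n.
E_n = −E_R·Z²/n², so K = E_R·Z²/n² = 13.6 × 8²/2² = 218 eV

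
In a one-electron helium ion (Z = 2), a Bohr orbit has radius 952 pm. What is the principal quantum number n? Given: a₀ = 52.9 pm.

6

r_n = n²a₀/Z ⇒ n² = rZ/a₀ = 952 × 2 / 52.9 ≈ 35.99
n = 6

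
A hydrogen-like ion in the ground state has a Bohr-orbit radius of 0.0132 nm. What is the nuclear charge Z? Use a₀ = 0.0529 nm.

4

r_n = n²a₀/Z ⇒ Z = n²a₀/r = 1² × 0.0529 / 0.0132 ≈ 4.01
Z = 4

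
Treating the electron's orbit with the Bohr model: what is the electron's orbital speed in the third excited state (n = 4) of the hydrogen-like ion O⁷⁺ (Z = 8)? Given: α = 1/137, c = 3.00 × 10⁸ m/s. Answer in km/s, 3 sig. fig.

v_n = Zαc/n = 8 × 0.00730 × 3.00 × 10⁸ / 4
    = 4380 km/s

4380 km/s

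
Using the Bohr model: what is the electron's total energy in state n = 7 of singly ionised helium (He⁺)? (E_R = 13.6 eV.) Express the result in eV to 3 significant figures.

-1.11 eV

E_n = −E_R·Z²/n² = −13.6 × 2²/7² = -1.11 eV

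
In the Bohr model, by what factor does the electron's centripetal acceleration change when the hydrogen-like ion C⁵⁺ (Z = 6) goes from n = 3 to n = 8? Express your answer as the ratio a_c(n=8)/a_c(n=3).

a_c ∝ Z^3 · n^-4; with Z fixed, a_c ∝ n^-4.
a_c(n=8)/a_c(n=3) = (8/3)^-4 = 81/4096

81/4096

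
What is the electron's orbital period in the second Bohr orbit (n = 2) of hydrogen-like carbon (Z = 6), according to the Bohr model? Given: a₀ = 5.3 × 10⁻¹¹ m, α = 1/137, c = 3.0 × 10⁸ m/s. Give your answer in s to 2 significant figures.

3.4 × 10⁻¹⁷ s

r = n²a₀/Z = 2²·5.3 × 10⁻¹¹/6 = 3.5 × 10⁻¹¹ m
v = Zαc/n = 6·0.0073·3.0 × 10⁸/2 = 6.6 × 10⁶ m/s
T = 2πr/v = 3.4 × 10⁻¹⁷ s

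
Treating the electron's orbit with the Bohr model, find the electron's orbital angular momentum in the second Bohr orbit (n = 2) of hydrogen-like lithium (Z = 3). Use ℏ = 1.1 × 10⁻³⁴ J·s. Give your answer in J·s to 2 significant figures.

L_n = nℏ = 2 × 1.1 × 10⁻³⁴ = 2.2 × 10⁻³⁴ J·s

2.2 × 10⁻³⁴ J·s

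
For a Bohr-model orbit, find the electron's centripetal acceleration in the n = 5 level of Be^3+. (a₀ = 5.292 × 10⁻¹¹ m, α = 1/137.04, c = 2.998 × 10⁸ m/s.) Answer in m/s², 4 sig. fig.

r = n²a₀/Z = 3.308 × 10⁻¹⁰ m, v = Zαc/n = 1.750 × 10⁶ m/s
a = v²/r = (1.750 × 10⁶)² / 3.308 × 10⁻¹⁰ = 9.261 × 10²¹ m/s²

9.261 × 10²¹ m/s²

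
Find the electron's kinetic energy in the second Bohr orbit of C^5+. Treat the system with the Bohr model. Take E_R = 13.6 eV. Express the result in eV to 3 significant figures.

122 eV

For a Coulomb orbit the virial theorem gives K = −E_n.
E_n = −E_R·Z²/n², so K = E_R·Z²/n² = 13.6 × 6²/2² = 122 eV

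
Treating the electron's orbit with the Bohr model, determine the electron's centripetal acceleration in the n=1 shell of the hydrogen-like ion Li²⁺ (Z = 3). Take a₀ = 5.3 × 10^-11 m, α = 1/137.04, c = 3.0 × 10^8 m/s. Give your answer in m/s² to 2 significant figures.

r = n²a₀/Z = 1.8 × 10^-11 m, v = Zαc/n = 6.6 × 10^6 m/s
a = v²/r = (6.6 × 10^6)² / 1.8 × 10^-11 = 2.4 × 10^24 m/s²

2.4 × 10^24 m/s²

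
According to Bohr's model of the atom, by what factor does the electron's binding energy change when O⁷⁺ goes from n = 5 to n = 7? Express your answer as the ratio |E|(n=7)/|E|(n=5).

|E| ∝ Z^2 · n^-2; with Z fixed, |E| ∝ n^-2.
|E|(n=7)/|E|(n=5) = (7/5)^-2 = 25/49

25/49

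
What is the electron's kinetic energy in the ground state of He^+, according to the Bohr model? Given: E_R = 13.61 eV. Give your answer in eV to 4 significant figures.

54.44 eV

For a Coulomb orbit the virial theorem gives K = −E_n.
E_n = −E_R·Z²/n², so K = E_R·Z²/n² = 13.61 × 2²/1² = 54.44 eV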